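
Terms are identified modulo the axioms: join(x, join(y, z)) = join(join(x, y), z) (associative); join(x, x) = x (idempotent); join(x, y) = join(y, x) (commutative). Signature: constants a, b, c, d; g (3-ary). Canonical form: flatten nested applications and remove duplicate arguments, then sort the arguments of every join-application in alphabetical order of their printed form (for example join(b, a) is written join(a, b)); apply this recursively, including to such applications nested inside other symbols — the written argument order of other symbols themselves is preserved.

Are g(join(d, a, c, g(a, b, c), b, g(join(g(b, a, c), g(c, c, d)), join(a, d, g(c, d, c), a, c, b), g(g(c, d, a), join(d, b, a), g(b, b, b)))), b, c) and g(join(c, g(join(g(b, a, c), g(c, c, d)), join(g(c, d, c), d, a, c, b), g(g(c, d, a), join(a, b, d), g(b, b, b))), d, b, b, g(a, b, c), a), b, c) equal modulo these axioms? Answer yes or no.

Answer: yes — both canonical forms are g(join(a, b, c, d, g(a, b, c), g(join(g(b, a, c), g(c, c, d)), join(a, b, c, d, g(c, d, c)), g(g(c, d, a), join(a, b, d), g(b, b, b)))), b, c)

Derivation:
Left:  g(join(d, a, c, g(a, b, c), b, g(join(g(b, a, c), g(c, c, d)), join(a, d, g(c, d, c), a, c, b), g(g(c, d, a), join(d, b, a), g(b, b, b)))), b, c)
  Descend into:  join(d, a, c, g(a, b, c), b, g(join(g(b, a, c), g(c, c, d)), join(a, d, g(c, d, c), a, c, b), g(g(c, d, a), join(d, b, a), g(b, b, b))))
  Inside:  g(join(g(b, a, c), g(c, c, d)), join(a, d, g(c, d, c), a, c, b), g(g(c, d, a), join(d, b, a), g(b, b, b)))  →  g(join(g(b, a, c), g(c, c, d)), join(a, b, c, d, g(c, d, c)), g(g(c, d, a), join(a, b, d), g(b, b, b)))
  Sort arguments:  join(a, b, c, d, g(a, b, c), g(join(g(b, a, c), g(c, c, d)), join(a, b, c, d, g(c, d, c)), g(g(c, d, a), join(a, b, d), g(b, b, b))))
  Rebuild:  g(join(a, b, c, d, g(a, b, c), g(join(g(b, a, c), g(c, c, d)), join(a, b, c, d, g(c, d, c)), g(g(c, d, a), join(a, b, d), g(b, b, b)))), b, c)
Right:  g(join(c, g(join(g(b, a, c), g(c, c, d)), join(g(c, d, c), d, a, c, b), g(g(c, d, a), join(a, b, d), g(b, b, b))), d, b, b, g(a, b, c), a), b, c)
  Descend into:  join(c, g(join(g(b, a, c), g(c, c, d)), join(g(c, d, c), d, a, c, b), g(g(c, d, a), join(a, b, d), g(b, b, b))), d, b, b, g(a, b, c), a)
  Simplify inside:  g(join(g(b, a, c), g(c, c, d)), join(g(c, d, c), d, a, c, b), g(g(c, d, a), join(a, b, d), g(b, b, b)))  →  g(join(g(b, a, c), g(c, c, d)), join(a, b, c, d, g(c, d, c)), g(g(c, d, a), join(a, b, d), g(b, b, b)))
  Idempotence:  drop duplicate b
  Sort arguments:  join(a, b, c, d, g(a, b, c), g(join(g(b, a, c), g(c, c, d)), join(a, b, c, d, g(c, d, c)), g(g(c, d, a), join(a, b, d), g(b, b, b))))
  Put back:  g(join(a, b, c, d, g(a, b, c), g(join(g(b, a, c), g(c, c, d)), join(a, b, c, d, g(c, d, c)), g(g(c, d, a), join(a, b, d), g(b, b, b)))), b, c)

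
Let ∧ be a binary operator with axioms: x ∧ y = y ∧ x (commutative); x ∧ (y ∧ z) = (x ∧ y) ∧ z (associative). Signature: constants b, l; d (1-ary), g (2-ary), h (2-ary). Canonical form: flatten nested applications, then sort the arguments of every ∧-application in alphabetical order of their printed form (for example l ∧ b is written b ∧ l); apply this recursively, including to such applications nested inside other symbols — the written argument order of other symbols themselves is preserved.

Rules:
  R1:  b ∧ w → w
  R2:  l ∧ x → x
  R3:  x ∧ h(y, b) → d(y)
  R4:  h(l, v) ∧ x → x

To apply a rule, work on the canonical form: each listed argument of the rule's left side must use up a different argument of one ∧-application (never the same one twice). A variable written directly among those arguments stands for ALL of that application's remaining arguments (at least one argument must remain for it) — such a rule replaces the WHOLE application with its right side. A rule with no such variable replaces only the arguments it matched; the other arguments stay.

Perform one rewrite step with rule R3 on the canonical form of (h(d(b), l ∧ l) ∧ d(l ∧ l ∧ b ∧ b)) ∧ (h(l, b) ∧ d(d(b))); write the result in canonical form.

Canonical form:  d(b ∧ b ∧ l ∧ l) ∧ d(d(b)) ∧ h(d(b), l ∧ l) ∧ h(l, b)
Apply R3:  consuming h(l, b);  x := d(b ∧ b ∧ l ∧ l) ∧ d(d(b)) ∧ h(d(b), l ∧ l), y := l
Every leftover argument binds to the variable; the entire application is replaced.
Result:  d(l)

Answer: d(l)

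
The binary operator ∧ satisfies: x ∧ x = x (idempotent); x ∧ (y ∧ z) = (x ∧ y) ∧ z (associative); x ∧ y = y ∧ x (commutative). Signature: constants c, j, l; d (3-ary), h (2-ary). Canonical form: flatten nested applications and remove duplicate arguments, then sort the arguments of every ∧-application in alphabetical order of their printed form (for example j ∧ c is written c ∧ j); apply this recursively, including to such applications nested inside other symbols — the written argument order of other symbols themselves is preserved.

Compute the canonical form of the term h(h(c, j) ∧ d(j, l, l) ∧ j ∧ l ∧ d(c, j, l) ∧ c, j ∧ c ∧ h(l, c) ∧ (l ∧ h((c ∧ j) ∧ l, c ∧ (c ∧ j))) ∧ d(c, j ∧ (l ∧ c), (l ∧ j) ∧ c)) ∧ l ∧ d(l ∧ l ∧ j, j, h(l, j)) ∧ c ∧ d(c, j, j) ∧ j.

Answer: c ∧ d(c, j, j) ∧ d(j ∧ l, j, h(l, j)) ∧ h(c ∧ d(c, j, l) ∧ d(j, l, l) ∧ h(c, j) ∧ j ∧ l, c ∧ d(c, c ∧ j ∧ l, c ∧ j ∧ l) ∧ h(c ∧ j ∧ l, c ∧ j) ∧ h(l, c) ∧ j ∧ l) ∧ j ∧ l

Derivation:
Simplify inside:  h(h(c, j) ∧ d(j, l, l) ∧ j ∧ l ∧ d(c, j, l) ∧ c, j ∧ c ∧ h(l, c) ∧ (l ∧ h((c ∧ j) ∧ l, c ∧ (c ∧ j))) ∧ d(c, j ∧ (l ∧ c), (l ∧ j) ∧ c))  →  h(c ∧ d(c, j, l) ∧ d(j, l, l) ∧ h(c, j) ∧ j ∧ l, c ∧ d(c, c ∧ j ∧ l, c ∧ j ∧ l) ∧ h(c ∧ j ∧ l, c ∧ j) ∧ h(l, c) ∧ j ∧ l)
Inside:  d(l ∧ l ∧ j, j, h(l, j))  →  d(j ∧ l, j, h(l, j))
Order the arguments:  c ∧ d(c, j, j) ∧ d(j ∧ l, j, h(l, j)) ∧ h(c ∧ d(c, j, l) ∧ d(j, l, l) ∧ h(c, j) ∧ j ∧ l, c ∧ d(c, c ∧ j ∧ l, c ∧ j ∧ l) ∧ h(c ∧ j ∧ l, c ∧ j) ∧ h(l, c) ∧ j ∧ l) ∧ j ∧ l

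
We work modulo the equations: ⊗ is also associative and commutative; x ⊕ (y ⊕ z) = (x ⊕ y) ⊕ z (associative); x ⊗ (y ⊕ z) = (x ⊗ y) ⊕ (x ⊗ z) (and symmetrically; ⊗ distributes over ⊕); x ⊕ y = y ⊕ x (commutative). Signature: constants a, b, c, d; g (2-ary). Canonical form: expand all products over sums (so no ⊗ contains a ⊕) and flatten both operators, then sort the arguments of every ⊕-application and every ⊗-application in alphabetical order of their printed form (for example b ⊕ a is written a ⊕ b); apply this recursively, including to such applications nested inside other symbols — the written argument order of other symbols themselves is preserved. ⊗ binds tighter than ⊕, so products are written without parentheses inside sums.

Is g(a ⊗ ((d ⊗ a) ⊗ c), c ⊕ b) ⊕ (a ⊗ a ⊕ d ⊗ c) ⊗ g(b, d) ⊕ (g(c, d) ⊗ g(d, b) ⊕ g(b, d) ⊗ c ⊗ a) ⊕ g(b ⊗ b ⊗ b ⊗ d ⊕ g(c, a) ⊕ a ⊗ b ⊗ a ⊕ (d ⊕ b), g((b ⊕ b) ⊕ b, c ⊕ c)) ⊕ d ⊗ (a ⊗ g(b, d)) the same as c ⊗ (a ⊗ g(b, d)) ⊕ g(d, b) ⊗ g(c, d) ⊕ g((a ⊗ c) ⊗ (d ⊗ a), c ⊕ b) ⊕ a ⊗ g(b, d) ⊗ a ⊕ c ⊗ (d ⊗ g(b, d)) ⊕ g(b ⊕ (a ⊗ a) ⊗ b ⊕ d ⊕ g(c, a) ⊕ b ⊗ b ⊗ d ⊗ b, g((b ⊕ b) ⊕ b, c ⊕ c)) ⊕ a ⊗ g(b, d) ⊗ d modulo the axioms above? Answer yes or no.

Left:  g(a ⊗ ((d ⊗ a) ⊗ c), c ⊕ b) ⊕ (a ⊗ a ⊕ d ⊗ c) ⊗ g(b, d) ⊕ (g(c, d) ⊗ g(d, b) ⊕ g(b, d) ⊗ c ⊗ a) ⊕ g(b ⊗ b ⊗ b ⊗ d ⊕ g(c, a) ⊕ a ⊗ b ⊗ a ⊕ (d ⊕ b), g((b ⊕ b) ⊕ b, c ⊕ c)) ⊕ d ⊗ (a ⊗ g(b, d))
  Expand:  g(a ⊗ a ⊗ c ⊗ d, b ⊕ c) ⊕ a ⊗ a ⊗ g(b, d) ⊕ c ⊗ d ⊗ g(b, d) ⊕ g(c, d) ⊗ g(d, b) ⊕ a ⊗ c ⊗ g(b, d) ⊕ g(a ⊗ a ⊗ b ⊕ b ⊕ b ⊗ b ⊗ b ⊗ d ⊕ d ⊕ g(c, a), g(b ⊕ b ⊕ b, c ⊕ c)) ⊕ a ⊗ d ⊗ g(b, d)
  Sort:  a ⊗ a ⊗ g(b, d) ⊕ a ⊗ c ⊗ g(b, d) ⊕ a ⊗ d ⊗ g(b, d) ⊕ c ⊗ d ⊗ g(b, d) ⊕ g(a ⊗ a ⊗ b ⊕ b ⊕ b ⊗ b ⊗ b ⊗ d ⊕ d ⊕ g(c, a), g(b ⊕ b ⊕ b, c ⊕ c)) ⊕ g(a ⊗ a ⊗ c ⊗ d, b ⊕ c) ⊕ g(c, d) ⊗ g(d, b)
Right:  c ⊗ (a ⊗ g(b, d)) ⊕ g(d, b) ⊗ g(c, d) ⊕ g((a ⊗ c) ⊗ (d ⊗ a), c ⊕ b) ⊕ a ⊗ g(b, d) ⊗ a ⊕ c ⊗ (d ⊗ g(b, d)) ⊕ g(b ⊕ (a ⊗ a) ⊗ b ⊕ d ⊕ g(c, a) ⊕ b ⊗ b ⊗ d ⊗ b, g((b ⊕ b) ⊕ b, c ⊕ c)) ⊕ a ⊗ g(b, d) ⊗ d
  Un-nest:  a ⊗ c ⊗ g(b, d) ⊕ g(c, d) ⊗ g(d, b) ⊕ g(a ⊗ a ⊗ c ⊗ d, b ⊕ c) ⊕ a ⊗ a ⊗ g(b, d) ⊕ c ⊗ d ⊗ g(b, d) ⊕ g(a ⊗ a ⊗ b ⊕ b ⊕ b ⊗ b ⊗ b ⊗ d ⊕ d ⊕ g(c, a), g(b ⊕ b ⊕ b, c ⊕ c)) ⊕ a ⊗ d ⊗ g(b, d)
  Sort arguments:  a ⊗ a ⊗ g(b, d) ⊕ a ⊗ c ⊗ g(b, d) ⊕ a ⊗ d ⊗ g(b, d) ⊕ c ⊗ d ⊗ g(b, d) ⊕ g(a ⊗ a ⊗ b ⊕ b ⊕ b ⊗ b ⊗ b ⊗ d ⊕ d ⊕ g(c, a), g(b ⊕ b ⊕ b, c ⊕ c)) ⊕ g(a ⊗ a ⊗ c ⊗ d, b ⊕ c) ⊕ g(c, d) ⊗ g(d, b)

Answer: yes — both canonical forms are a ⊗ a ⊗ g(b, d) ⊕ a ⊗ c ⊗ g(b, d) ⊕ a ⊗ d ⊗ g(b, d) ⊕ c ⊗ d ⊗ g(b, d) ⊕ g(a ⊗ a ⊗ b ⊕ b ⊕ b ⊗ b ⊗ b ⊗ d ⊕ d ⊕ g(c, a), g(b ⊕ b ⊕ b, c ⊕ c)) ⊕ g(a ⊗ a ⊗ c ⊗ d, b ⊕ c) ⊕ g(c, d) ⊗ g(d, b)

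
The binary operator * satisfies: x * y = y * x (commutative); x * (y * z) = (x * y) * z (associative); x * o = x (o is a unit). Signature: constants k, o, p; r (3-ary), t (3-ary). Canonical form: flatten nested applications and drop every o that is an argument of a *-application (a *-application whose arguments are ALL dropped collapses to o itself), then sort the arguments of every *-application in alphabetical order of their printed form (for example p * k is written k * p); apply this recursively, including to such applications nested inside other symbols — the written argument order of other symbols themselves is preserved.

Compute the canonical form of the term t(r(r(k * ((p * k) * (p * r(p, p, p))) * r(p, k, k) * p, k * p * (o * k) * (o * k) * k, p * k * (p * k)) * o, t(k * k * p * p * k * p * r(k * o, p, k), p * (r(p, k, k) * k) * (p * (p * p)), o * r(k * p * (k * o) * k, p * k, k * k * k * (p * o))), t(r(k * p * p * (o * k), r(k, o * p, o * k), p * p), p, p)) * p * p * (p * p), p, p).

Work inside:  r(r(k * ((p * k) * (p * r(p, p, p))) * r(p, k, k) * p, k * p * (o * k) * (o * k) * k, p * k * (p * k)) * o, t(k * k * p * p * k * p * r(k * o, p, k), p * (r(p, k, k) * k) * (p * (p * p)), o * r(k * p * (k * o) * k, p * k, k * k * k * (p * o))), t(r(k * p * p * (o * k), r(k, o * p, o * k), p * p), p, p)) * p * p * (p * p)
Flatten:  r(r(k * ((p * k) * (p * r(p, p, p))) * r(p, k, k) * p, k * p * (o * k) * (o * k) * k, p * k * (p * k)) * o, t(k * k * p * p * k * p * r(k * o, p, k), p * (r(p, k, k) * k) * (p * (p * p)), o * r(k * p * (k * o) * k, p * k, k * k * k * (p * o))), t(r(k * p * p * (o * k), r(k, o * p, o * k), p * p), p, p)) * p * p * p * p
Inside:  r(r(k * ((p * k) * (p * r(p, p, p))) * r(p, k, k) * p, k * p * (o * k) * (o * k) * k, p * k * (p * k)) * o, t(k * k * p * p * k * p * r(k * o, p, k), p * (r(p, k, k) * k) * (p * (p * p)), o * r(k * p * (k * o) * k, p * k, k * k * k * (p * o))), t(r(k * p * p * (o * k), r(k, o * p, o * k), p * p), p, p))  →  r(r(k * k * p * p * p * r(p, k, k) * r(p, p, p), k * k * k * k * p, k * k * p * p), t(k * k * k * p * p * p * r(k, p, k), k * p * p * p * p * r(p, k, k), r(k * k * k * p, k * p, k * k * k * p)), t(r(k * k * p * p, r(k, p, k), p * p), p, p))
Sort:  p * p * p * p * r(r(k * k * p * p * p * r(p, k, k) * r(p, p, p), k * k * k * k * p, k * k * p * p), t(k * k * k * p * p * p * r(k, p, k), k * p * p * p * p * r(p, k, k), r(k * k * k * p, k * p, k * k * k * p)), t(r(k * k * p * p, r(k, p, k), p * p), p, p))
Put back:  t(p * p * p * p * r(r(k * k * p * p * p * r(p, k, k) * r(p, p, p), k * k * k * k * p, k * k * p * p), t(k * k * k * p * p * p * r(k, p, k), k * p * p * p * p * r(p, k, k), r(k * k * k * p, k * p, k * k * k * p)), t(r(k * k * p * p, r(k, p, k), p * p), p, p)), p, p)

Answer: t(p * p * p * p * r(r(k * k * p * p * p * r(p, k, k) * r(p, p, p), k * k * k * k * p, k * k * p * p), t(k * k * k * p * p * p * r(k, p, k), k * p * p * p * p * r(p, k, k), r(k * k * k * p, k * p, k * k * k * p)), t(r(k * k * p * p, r(k, p, k), p * p), p, p)), p, p)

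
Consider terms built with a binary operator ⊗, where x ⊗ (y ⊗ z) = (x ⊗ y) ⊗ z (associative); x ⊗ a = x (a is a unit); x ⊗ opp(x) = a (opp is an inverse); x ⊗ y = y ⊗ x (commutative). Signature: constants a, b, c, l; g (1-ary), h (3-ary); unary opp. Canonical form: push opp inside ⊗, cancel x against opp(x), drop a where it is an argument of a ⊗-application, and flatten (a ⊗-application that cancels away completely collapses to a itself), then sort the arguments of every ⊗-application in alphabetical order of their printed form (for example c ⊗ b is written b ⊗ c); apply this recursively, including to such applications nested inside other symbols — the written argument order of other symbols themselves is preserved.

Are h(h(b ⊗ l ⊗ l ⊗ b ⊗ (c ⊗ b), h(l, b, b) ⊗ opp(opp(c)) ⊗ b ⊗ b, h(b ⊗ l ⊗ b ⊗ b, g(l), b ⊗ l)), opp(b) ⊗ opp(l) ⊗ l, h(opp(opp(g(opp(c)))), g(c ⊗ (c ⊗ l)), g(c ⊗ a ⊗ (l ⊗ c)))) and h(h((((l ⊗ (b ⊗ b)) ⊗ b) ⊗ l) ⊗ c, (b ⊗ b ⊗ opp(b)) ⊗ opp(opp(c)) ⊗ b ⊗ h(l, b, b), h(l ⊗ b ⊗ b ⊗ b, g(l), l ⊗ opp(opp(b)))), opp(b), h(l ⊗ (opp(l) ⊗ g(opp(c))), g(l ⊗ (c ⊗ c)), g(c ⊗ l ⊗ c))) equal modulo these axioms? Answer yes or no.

Left:  h(h(b ⊗ l ⊗ l ⊗ b ⊗ (c ⊗ b), h(l, b, b) ⊗ opp(opp(c)) ⊗ b ⊗ b, h(b ⊗ l ⊗ b ⊗ b, g(l), b ⊗ l)), opp(b) ⊗ opp(l) ⊗ l, h(opp(opp(g(opp(c)))), g(c ⊗ (c ⊗ l)), g(c ⊗ a ⊗ (l ⊗ c))))
  Descend into:  h(l, b, b) ⊗ opp(opp(c)) ⊗ b ⊗ b
  Push opp inside:  distribute opp over ⊗ and collapse double opp
  Collect terms:  h(l, b, b) ⊗ c ⊗ b ⊗ b
  Order the arguments:  b ⊗ b ⊗ c ⊗ h(l, b, b)
  Reassemble:  h(h(b ⊗ b ⊗ b ⊗ c ⊗ l ⊗ l, b ⊗ b ⊗ c ⊗ h(l, b, b), h(b ⊗ b ⊗ b ⊗ l, g(l), b ⊗ l)), opp(b), h(g(opp(c)), g(c ⊗ c ⊗ l), g(c ⊗ c ⊗ l)))
Right:  h(h((((l ⊗ (b ⊗ b)) ⊗ b) ⊗ l) ⊗ c, (b ⊗ b ⊗ opp(b)) ⊗ opp(opp(c)) ⊗ b ⊗ h(l, b, b), h(l ⊗ b ⊗ b ⊗ b, g(l), l ⊗ opp(opp(b)))), opp(b), h(l ⊗ (opp(l) ⊗ g(opp(c))), g(l ⊗ (c ⊗ c)), g(c ⊗ l ⊗ c)))
  Focus inside:  (b ⊗ b ⊗ opp(b)) ⊗ opp(opp(c)) ⊗ b ⊗ h(l, b, b)
  Push opp inside:  distribute opp over ⊗ and collapse double opp
  Combine occurrences:  b ⊗ b ⊗ c ⊗ h(l, b, b)
  Put back:  h(h(b ⊗ b ⊗ b ⊗ c ⊗ l ⊗ l, b ⊗ b ⊗ c ⊗ h(l, b, b), h(b ⊗ b ⊗ b ⊗ l, g(l), b ⊗ l)), opp(b), h(g(opp(c)), g(c ⊗ c ⊗ l), g(c ⊗ c ⊗ l)))

Answer: yes — both canonical forms are h(h(b ⊗ b ⊗ b ⊗ c ⊗ l ⊗ l, b ⊗ b ⊗ c ⊗ h(l, b, b), h(b ⊗ b ⊗ b ⊗ l, g(l), b ⊗ l)), opp(b), h(g(opp(c)), g(c ⊗ c ⊗ l), g(c ⊗ c ⊗ l)))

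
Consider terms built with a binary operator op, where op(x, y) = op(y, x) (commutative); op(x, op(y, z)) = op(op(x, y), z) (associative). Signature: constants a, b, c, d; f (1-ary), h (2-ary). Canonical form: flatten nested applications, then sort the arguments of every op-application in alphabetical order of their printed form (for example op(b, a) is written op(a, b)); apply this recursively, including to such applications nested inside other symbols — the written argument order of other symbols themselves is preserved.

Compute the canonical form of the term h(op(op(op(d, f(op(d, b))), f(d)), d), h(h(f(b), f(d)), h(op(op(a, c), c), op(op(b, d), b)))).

Descend into:  op(op(op(d, f(op(d, b))), f(d)), d)
Un-nest:  op(d, f(op(d, b)), f(d), d)
Inside:  f(op(d, b))  →  f(op(b, d))
Sort arguments:  op(d, d, f(d), f(op(b, d)))
Put back:  h(op(d, d, f(d), f(op(b, d))), h(h(f(b), f(d)), h(op(a, c, c), op(b, b, d))))

Answer: h(op(d, d, f(d), f(op(b, d))), h(h(f(b), f(d)), h(op(a, c, c), op(b, b, d))))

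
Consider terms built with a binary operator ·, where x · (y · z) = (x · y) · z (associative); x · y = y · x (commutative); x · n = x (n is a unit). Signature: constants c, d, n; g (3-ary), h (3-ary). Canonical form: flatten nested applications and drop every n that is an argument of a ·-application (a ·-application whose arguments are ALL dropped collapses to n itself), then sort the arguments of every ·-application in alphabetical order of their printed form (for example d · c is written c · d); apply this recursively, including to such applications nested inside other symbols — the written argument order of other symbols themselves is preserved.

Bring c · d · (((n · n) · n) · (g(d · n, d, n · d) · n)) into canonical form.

Answer: c · d · g(d, d, d)

Derivation:
Flatten:  c · d · n · n · n · g(d · n, d, n · d) · n
Canonicalize subterm:  g(d · n, d, n · d)  →  g(d, d, d)
Unit:  drop n (×4)
Order the arguments:  c · d · g(d, d, d)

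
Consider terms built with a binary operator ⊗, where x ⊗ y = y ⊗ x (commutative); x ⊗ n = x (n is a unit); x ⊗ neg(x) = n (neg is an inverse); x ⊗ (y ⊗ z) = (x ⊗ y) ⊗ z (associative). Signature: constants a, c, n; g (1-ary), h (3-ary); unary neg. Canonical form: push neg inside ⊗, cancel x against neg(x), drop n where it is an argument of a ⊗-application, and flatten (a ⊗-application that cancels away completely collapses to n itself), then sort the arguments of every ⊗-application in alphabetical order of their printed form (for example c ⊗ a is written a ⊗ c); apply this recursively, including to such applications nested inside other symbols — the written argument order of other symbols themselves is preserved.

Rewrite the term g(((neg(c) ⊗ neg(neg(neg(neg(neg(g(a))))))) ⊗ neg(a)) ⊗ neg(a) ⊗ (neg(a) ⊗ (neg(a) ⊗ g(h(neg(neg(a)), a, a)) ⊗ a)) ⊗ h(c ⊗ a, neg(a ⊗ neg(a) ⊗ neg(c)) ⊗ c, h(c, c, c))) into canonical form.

Answer: g(g(h(a, a, a)) ⊗ h(a ⊗ c, c ⊗ c, h(c, c, c)) ⊗ neg(a) ⊗ neg(a) ⊗ neg(a) ⊗ neg(c) ⊗ neg(g(a)))

Derivation:
Work inside:  ((neg(c) ⊗ neg(neg(neg(neg(neg(g(a))))))) ⊗ neg(a)) ⊗ neg(a) ⊗ (neg(a) ⊗ (neg(a) ⊗ g(h(neg(neg(a)), a, a)) ⊗ a)) ⊗ h(c ⊗ a, neg(a ⊗ neg(a) ⊗ neg(c)) ⊗ c, h(c, c, c))
Push neg inside:  distribute neg over ⊗ and collapse double neg
Collect terms:  neg(c) ⊗ neg(g(a)) ⊗ neg(a) ⊗ neg(a) ⊗ neg(a) ⊗ g(h(a, a, a)) ⊗ h(a ⊗ c, c ⊗ c, h(c, c, c))
Sort arguments:  g(h(a, a, a)) ⊗ h(a ⊗ c, c ⊗ c, h(c, c, c)) ⊗ neg(a) ⊗ neg(a) ⊗ neg(a) ⊗ neg(c) ⊗ neg(g(a))
Put back:  g(g(h(a, a, a)) ⊗ h(a ⊗ c, c ⊗ c, h(c, c, c)) ⊗ neg(a) ⊗ neg(a) ⊗ neg(a) ⊗ neg(c) ⊗ neg(g(a)))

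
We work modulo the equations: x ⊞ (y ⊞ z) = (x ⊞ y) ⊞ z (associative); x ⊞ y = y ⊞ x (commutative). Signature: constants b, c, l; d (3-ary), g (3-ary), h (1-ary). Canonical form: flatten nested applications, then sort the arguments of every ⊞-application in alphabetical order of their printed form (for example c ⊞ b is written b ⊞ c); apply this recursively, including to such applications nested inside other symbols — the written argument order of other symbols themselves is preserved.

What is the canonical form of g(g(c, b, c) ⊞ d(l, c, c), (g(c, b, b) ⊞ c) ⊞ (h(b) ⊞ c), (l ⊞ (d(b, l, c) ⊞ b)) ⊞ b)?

Answer: g(d(l, c, c) ⊞ g(c, b, c), c ⊞ c ⊞ g(c, b, b) ⊞ h(b), b ⊞ b ⊞ d(b, l, c) ⊞ l)

Derivation:
Descend into:  (g(c, b, b) ⊞ c) ⊞ (h(b) ⊞ c)
Flatten:  g(c, b, b) ⊞ c ⊞ h(b) ⊞ c
Sort arguments:  c ⊞ c ⊞ g(c, b, b) ⊞ h(b)
Rebuild:  g(d(l, c, c) ⊞ g(c, b, c), c ⊞ c ⊞ g(c, b, b) ⊞ h(b), b ⊞ b ⊞ d(b, l, c) ⊞ l)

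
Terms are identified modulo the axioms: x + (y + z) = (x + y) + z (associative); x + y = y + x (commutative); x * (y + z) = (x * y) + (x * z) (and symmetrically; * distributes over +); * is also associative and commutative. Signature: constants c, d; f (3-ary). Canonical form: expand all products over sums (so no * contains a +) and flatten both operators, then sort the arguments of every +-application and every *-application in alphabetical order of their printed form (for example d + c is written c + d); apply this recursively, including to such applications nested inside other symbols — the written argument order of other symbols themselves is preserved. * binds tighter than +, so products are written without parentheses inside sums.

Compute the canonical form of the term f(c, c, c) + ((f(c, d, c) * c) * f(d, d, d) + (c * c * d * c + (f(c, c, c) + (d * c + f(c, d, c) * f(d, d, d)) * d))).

Expand:  f(c, c, c) + c * f(c, d, c) * f(d, d, d) + c * c * c * d + f(c, c, c) + c * d * d + d * f(c, d, c) * f(d, d, d)
Sort:  c * c * c * d + c * d * d + c * f(c, d, c) * f(d, d, d) + d * f(c, d, c) * f(d, d, d) + f(c, c, c) + f(c, c, c)

Answer: c * c * c * d + c * d * d + c * f(c, d, c) * f(d, d, d) + d * f(c, d, c) * f(d, d, d) + f(c, c, c) + f(c, c, c)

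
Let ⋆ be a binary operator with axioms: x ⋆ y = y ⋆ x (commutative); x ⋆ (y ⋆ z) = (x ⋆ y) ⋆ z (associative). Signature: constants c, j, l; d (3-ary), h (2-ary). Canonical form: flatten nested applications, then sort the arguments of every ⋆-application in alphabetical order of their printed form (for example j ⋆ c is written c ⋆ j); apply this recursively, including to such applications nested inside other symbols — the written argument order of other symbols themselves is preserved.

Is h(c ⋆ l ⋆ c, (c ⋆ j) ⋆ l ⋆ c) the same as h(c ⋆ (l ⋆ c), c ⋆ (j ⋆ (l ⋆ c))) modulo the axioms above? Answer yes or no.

Left:  h(c ⋆ l ⋆ c, (c ⋆ j) ⋆ l ⋆ c)
  Focus inside:  (c ⋆ j) ⋆ l ⋆ c
  Merge nested applications:  c ⋆ j ⋆ l ⋆ c
  Sort arguments:  c ⋆ c ⋆ j ⋆ l
  Put back:  h(c ⋆ c ⋆ l, c ⋆ c ⋆ j ⋆ l)
Right:  h(c ⋆ (l ⋆ c), c ⋆ (j ⋆ (l ⋆ c)))
  Work inside:  c ⋆ (j ⋆ (l ⋆ c))
  Un-nest:  c ⋆ j ⋆ l ⋆ c
  Order the arguments:  c ⋆ c ⋆ j ⋆ l
  Rebuild:  h(c ⋆ c ⋆ l, c ⋆ c ⋆ j ⋆ l)

Answer: yes — both canonical forms are h(c ⋆ c ⋆ l, c ⋆ c ⋆ j ⋆ l)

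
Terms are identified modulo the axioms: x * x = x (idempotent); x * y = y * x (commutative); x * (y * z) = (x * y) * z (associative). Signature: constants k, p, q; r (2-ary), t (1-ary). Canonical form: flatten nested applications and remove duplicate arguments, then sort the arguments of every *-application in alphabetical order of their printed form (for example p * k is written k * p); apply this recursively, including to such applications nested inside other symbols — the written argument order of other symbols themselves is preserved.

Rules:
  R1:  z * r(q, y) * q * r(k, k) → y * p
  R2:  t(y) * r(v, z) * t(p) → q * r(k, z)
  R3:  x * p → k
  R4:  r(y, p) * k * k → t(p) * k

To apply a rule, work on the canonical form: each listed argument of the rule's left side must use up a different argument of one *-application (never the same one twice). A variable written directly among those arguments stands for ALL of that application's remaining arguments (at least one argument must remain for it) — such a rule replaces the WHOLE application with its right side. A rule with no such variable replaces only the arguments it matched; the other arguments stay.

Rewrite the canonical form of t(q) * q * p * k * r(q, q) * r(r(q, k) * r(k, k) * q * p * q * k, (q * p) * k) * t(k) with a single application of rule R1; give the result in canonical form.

Answer: k * p * q * r(k * p, k * p * q) * r(q, q) * t(k) * t(q)

Derivation:
Canonical form:  k * p * q * r(k * p * q * r(k, k) * r(q, k), k * p * q) * r(q, q) * t(k) * t(q)
Match R1:  consume q, r(k, k), r(q, k);  y := k, z := k * p
The variable takes the whole remainder — replace the entire application.
Result:  k * p * q * r(k * p, k * p * q) * r(q, q) * t(k) * t(q)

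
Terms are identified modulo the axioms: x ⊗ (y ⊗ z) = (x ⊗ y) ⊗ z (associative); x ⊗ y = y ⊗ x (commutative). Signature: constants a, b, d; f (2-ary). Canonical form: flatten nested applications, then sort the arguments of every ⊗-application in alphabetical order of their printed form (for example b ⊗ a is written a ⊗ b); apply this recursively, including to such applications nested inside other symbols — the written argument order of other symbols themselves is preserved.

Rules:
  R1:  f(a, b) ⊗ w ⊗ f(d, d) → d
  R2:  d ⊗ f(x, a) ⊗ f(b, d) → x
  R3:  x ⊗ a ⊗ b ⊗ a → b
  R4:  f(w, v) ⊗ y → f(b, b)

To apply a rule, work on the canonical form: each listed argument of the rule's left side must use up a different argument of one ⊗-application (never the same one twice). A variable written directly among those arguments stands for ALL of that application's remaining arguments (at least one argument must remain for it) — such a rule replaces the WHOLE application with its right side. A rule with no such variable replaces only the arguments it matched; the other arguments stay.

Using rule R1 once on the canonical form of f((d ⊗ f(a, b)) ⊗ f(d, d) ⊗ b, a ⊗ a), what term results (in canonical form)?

Canonical form:  f(b ⊗ d ⊗ f(a, b) ⊗ f(d, d), a ⊗ a)
Apply R1:  consuming f(a, b), f(d, d);  w := b ⊗ d
The extension variable absorbs all remaining arguments, so the whole application is rewritten.
Result:  f(d, a ⊗ a)

Answer: f(d, a ⊗ a)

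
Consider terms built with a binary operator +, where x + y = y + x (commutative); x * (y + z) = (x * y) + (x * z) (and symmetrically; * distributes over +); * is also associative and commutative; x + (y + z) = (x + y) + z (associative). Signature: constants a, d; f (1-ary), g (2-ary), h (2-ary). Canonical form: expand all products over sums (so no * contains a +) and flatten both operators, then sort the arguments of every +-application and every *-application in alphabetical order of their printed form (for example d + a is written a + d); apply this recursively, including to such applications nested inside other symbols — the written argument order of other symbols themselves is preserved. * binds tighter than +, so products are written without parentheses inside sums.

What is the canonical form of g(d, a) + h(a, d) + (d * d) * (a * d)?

Answer: a * d * d * d + g(d, a) + h(a, d)

Derivation:
Un-nest:  g(d, a) + h(a, d) + a * d * d * d
Sort arguments:  a * d * d * d + g(d, a) + h(a, d)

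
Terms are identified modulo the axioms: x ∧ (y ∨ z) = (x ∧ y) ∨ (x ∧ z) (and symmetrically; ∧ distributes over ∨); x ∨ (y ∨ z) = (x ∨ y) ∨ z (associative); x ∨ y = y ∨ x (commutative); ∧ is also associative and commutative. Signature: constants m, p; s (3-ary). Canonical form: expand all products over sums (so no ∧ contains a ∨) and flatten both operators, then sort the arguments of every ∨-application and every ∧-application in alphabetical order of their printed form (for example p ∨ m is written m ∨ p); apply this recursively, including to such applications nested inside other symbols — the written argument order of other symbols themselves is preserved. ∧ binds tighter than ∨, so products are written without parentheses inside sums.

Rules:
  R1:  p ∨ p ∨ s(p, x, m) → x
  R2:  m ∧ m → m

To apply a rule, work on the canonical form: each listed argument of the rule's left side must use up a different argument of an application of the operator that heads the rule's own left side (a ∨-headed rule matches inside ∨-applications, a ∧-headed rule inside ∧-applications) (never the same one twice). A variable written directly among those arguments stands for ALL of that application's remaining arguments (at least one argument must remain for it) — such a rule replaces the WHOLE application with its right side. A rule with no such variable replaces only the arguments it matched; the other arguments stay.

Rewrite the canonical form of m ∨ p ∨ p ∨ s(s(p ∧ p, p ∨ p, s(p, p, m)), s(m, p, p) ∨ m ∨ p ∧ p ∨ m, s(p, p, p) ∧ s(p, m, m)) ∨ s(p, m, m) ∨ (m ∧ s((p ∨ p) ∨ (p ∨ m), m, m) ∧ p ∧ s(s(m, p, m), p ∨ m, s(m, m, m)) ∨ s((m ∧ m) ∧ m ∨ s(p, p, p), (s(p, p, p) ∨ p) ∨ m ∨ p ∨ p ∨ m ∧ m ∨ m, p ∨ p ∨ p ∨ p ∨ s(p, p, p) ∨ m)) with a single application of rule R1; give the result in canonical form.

Canonical form:  m ∨ m ∧ p ∧ s(m ∨ p ∨ p ∨ p, m, m) ∧ s(s(m, p, m), m ∨ p, s(m, m, m)) ∨ p ∨ p ∨ s(m ∧ m ∧ m ∨ s(p, p, p), m ∨ m ∨ m ∧ m ∨ p ∨ p ∨ p ∨ s(p, p, p), m ∨ p ∨ p ∨ p ∨ p ∨ s(p, p, p)) ∨ s(p, m, m) ∨ s(s(p ∧ p, p ∨ p, s(p, p, m)), m ∨ m ∨ p ∧ p ∨ s(m, p, p), s(p, m, m) ∧ s(p, p, p))
R1 matches:  uses p, p, s(p, m, m);  x := m
New term:  m ∨ m ∨ m ∧ p ∧ s(m ∨ p ∨ p ∨ p, m, m) ∧ s(s(m, p, m), m ∨ p, s(m, m, m)) ∨ s(m ∧ m ∧ m ∨ s(p, p, p), m ∨ m ∨ m ∧ m ∨ p ∨ p ∨ p ∨ s(p, p, p), m ∨ p ∨ p ∨ p ∨ p ∨ s(p, p, p)) ∨ s(s(p ∧ p, p ∨ p, s(p, p, m)), m ∨ m ∨ p ∧ p ∨ s(m, p, p), s(p, m, m) ∧ s(p, p, p))

Answer: m ∨ m ∨ m ∧ p ∧ s(m ∨ p ∨ p ∨ p, m, m) ∧ s(s(m, p, m), m ∨ p, s(m, m, m)) ∨ s(m ∧ m ∧ m ∨ s(p, p, p), m ∨ m ∨ m ∧ m ∨ p ∨ p ∨ p ∨ s(p, p, p), m ∨ p ∨ p ∨ p ∨ p ∨ s(p, p, p)) ∨ s(s(p ∧ p, p ∨ p, s(p, p, m)), m ∨ m ∨ p ∧ p ∨ s(m, p, p), s(p, m, m) ∧ s(p, p, p))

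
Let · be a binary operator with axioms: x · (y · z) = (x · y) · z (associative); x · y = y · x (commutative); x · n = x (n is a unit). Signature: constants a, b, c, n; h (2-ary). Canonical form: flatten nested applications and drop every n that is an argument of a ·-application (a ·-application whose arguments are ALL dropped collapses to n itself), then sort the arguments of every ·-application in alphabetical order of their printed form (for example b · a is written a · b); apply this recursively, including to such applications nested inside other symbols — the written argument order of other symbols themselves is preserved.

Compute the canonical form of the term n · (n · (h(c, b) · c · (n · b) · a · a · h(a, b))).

Flatten:  n · n · h(c, b) · c · n · b · a · a · h(a, b)
Drop the unit:  drop n (×3)
Sort:  a · a · b · c · h(a, b) · h(c, b)

Answer: a · a · b · c · h(a, b) · h(c, b)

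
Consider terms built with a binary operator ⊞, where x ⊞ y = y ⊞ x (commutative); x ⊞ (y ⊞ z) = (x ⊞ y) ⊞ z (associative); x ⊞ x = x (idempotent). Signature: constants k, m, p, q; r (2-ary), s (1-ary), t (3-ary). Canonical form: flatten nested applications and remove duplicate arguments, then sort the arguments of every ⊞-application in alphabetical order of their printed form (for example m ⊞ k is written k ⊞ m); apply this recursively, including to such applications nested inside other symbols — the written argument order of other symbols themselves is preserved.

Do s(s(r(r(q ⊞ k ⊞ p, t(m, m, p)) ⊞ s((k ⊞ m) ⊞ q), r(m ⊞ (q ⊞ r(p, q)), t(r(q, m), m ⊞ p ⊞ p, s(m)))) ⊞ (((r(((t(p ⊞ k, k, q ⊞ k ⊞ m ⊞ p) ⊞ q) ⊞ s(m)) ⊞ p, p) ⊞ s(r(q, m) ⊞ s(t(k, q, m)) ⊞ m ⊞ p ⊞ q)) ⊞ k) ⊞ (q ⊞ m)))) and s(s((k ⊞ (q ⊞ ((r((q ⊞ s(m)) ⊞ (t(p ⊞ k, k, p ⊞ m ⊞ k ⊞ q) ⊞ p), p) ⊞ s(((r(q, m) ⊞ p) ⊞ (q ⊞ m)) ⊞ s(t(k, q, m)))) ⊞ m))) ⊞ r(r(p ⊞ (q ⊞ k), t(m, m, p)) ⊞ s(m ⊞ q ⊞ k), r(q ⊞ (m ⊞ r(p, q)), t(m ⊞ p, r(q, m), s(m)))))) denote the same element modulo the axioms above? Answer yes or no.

Left:  s(s(r(r(q ⊞ k ⊞ p, t(m, m, p)) ⊞ s((k ⊞ m) ⊞ q), r(m ⊞ (q ⊞ r(p, q)), t(r(q, m), m ⊞ p ⊞ p, s(m)))) ⊞ (((r(((t(p ⊞ k, k, q ⊞ k ⊞ m ⊞ p) ⊞ q) ⊞ s(m)) ⊞ p, p) ⊞ s(r(q, m) ⊞ s(t(k, q, m)) ⊞ m ⊞ p ⊞ q)) ⊞ k) ⊞ (q ⊞ m))))
  Work inside:  r(r(q ⊞ k ⊞ p, t(m, m, p)) ⊞ s((k ⊞ m) ⊞ q), r(m ⊞ (q ⊞ r(p, q)), t(r(q, m), m ⊞ p ⊞ p, s(m)))) ⊞ (((r(((t(p ⊞ k, k, q ⊞ k ⊞ m ⊞ p) ⊞ q) ⊞ s(m)) ⊞ p, p) ⊞ s(r(q, m) ⊞ s(t(k, q, m)) ⊞ m ⊞ p ⊞ q)) ⊞ k) ⊞ (q ⊞ m))
  Un-nest:  r(r(q ⊞ k ⊞ p, t(m, m, p)) ⊞ s((k ⊞ m) ⊞ q), r(m ⊞ (q ⊞ r(p, q)), t(r(q, m), m ⊞ p ⊞ p, s(m)))) ⊞ r(((t(p ⊞ k, k, q ⊞ k ⊞ m ⊞ p) ⊞ q) ⊞ s(m)) ⊞ p, p) ⊞ s(r(q, m) ⊞ s(t(k, q, m)) ⊞ m ⊞ p ⊞ q) ⊞ k ⊞ q ⊞ m
  Simplify inside:  r(r(q ⊞ k ⊞ p, t(m, m, p)) ⊞ s((k ⊞ m) ⊞ q), r(m ⊞ (q ⊞ r(p, q)), t(r(q, m), m ⊞ p ⊞ p, s(m))))  →  r(r(k ⊞ p ⊞ q, t(m, m, p)) ⊞ s(k ⊞ m ⊞ q), r(m ⊞ q ⊞ r(p, q), t(r(q, m), m ⊞ p, s(m))))
  Inside:  r(((t(p ⊞ k, k, q ⊞ k ⊞ m ⊞ p) ⊞ q) ⊞ s(m)) ⊞ p, p)  →  r(p ⊞ q ⊞ s(m) ⊞ t(k ⊞ p, k, k ⊞ m ⊞ p ⊞ q), p)
  Inside:  s(r(q, m) ⊞ s(t(k, q, m)) ⊞ m ⊞ p ⊞ q)  →  s(m ⊞ p ⊞ q ⊞ r(q, m) ⊞ s(t(k, q, m)))
  Sort arguments:  k ⊞ m ⊞ q ⊞ r(p ⊞ q ⊞ s(m) ⊞ t(k ⊞ p, k, k ⊞ m ⊞ p ⊞ q), p) ⊞ r(r(k ⊞ p ⊞ q, t(m, m, p)) ⊞ s(k ⊞ m ⊞ q), r(m ⊞ q ⊞ r(p, q), t(r(q, m), m ⊞ p, s(m)))) ⊞ s(m ⊞ p ⊞ q ⊞ r(q, m) ⊞ s(t(k, q, m)))
  Reassemble:  s(s(k ⊞ m ⊞ q ⊞ r(p ⊞ q ⊞ s(m) ⊞ t(k ⊞ p, k, k ⊞ m ⊞ p ⊞ q), p) ⊞ r(r(k ⊞ p ⊞ q, t(m, m, p)) ⊞ s(k ⊞ m ⊞ q), r(m ⊞ q ⊞ r(p, q), t(r(q, m), m ⊞ p, s(m)))) ⊞ s(m ⊞ p ⊞ q ⊞ r(q, m) ⊞ s(t(k, q, m)))))
Right:  s(s((k ⊞ (q ⊞ ((r((q ⊞ s(m)) ⊞ (t(p ⊞ k, k, p ⊞ m ⊞ k ⊞ q) ⊞ p), p) ⊞ s(((r(q, m) ⊞ p) ⊞ (q ⊞ m)) ⊞ s(t(k, q, m)))) ⊞ m))) ⊞ r(r(p ⊞ (q ⊞ k), t(m, m, p)) ⊞ s(m ⊞ q ⊞ k), r(q ⊞ (m ⊞ r(p, q)), t(m ⊞ p, r(q, m), s(m))))))
  Descend into:  (k ⊞ (q ⊞ ((r((q ⊞ s(m)) ⊞ (t(p ⊞ k, k, p ⊞ m ⊞ k ⊞ q) ⊞ p), p) ⊞ s(((r(q, m) ⊞ p) ⊞ (q ⊞ m)) ⊞ s(t(k, q, m)))) ⊞ m))) ⊞ r(r(p ⊞ (q ⊞ k), t(m, m, p)) ⊞ s(m ⊞ q ⊞ k), r(q ⊞ (m ⊞ r(p, q)), t(m ⊞ p, r(q, m), s(m))))
  Un-nest:  k ⊞ q ⊞ r((q ⊞ s(m)) ⊞ (t(p ⊞ k, k, p ⊞ m ⊞ k ⊞ q) ⊞ p), p) ⊞ s(((r(q, m) ⊞ p) ⊞ (q ⊞ m)) ⊞ s(t(k, q, m))) ⊞ m ⊞ r(r(p ⊞ (q ⊞ k), t(m, m, p)) ⊞ s(m ⊞ q ⊞ k), r(q ⊞ (m ⊞ r(p, q)), t(m ⊞ p, r(q, m), s(m))))
  Simplify inside:  r((q ⊞ s(m)) ⊞ (t(p ⊞ k, k, p ⊞ m ⊞ k ⊞ q) ⊞ p), p)  →  r(p ⊞ q ⊞ s(m) ⊞ t(k ⊞ p, k, k ⊞ m ⊞ p ⊞ q), p)
  Simplify inside:  s(((r(q, m) ⊞ p) ⊞ (q ⊞ m)) ⊞ s(t(k, q, m)))  →  s(m ⊞ p ⊞ q ⊞ r(q, m) ⊞ s(t(k, q, m)))
  Canonicalize subterm:  r(r(p ⊞ (q ⊞ k), t(m, m, p)) ⊞ s(m ⊞ q ⊞ k), r(q ⊞ (m ⊞ r(p, q)), t(m ⊞ p, r(q, m), s(m))))  →  r(r(k ⊞ p ⊞ q, t(m, m, p)) ⊞ s(k ⊞ m ⊞ q), r(m ⊞ q ⊞ r(p, q), t(m ⊞ p, r(q, m), s(m))))
  Order the arguments:  k ⊞ m ⊞ q ⊞ r(p ⊞ q ⊞ s(m) ⊞ t(k ⊞ p, k, k ⊞ m ⊞ p ⊞ q), p) ⊞ r(r(k ⊞ p ⊞ q, t(m, m, p)) ⊞ s(k ⊞ m ⊞ q), r(m ⊞ q ⊞ r(p, q), t(m ⊞ p, r(q, m), s(m)))) ⊞ s(m ⊞ p ⊞ q ⊞ r(q, m) ⊞ s(t(k, q, m)))
  Put back:  s(s(k ⊞ m ⊞ q ⊞ r(p ⊞ q ⊞ s(m) ⊞ t(k ⊞ p, k, k ⊞ m ⊞ p ⊞ q), p) ⊞ r(r(k ⊞ p ⊞ q, t(m, m, p)) ⊞ s(k ⊞ m ⊞ q), r(m ⊞ q ⊞ r(p, q), t(m ⊞ p, r(q, m), s(m)))) ⊞ s(m ⊞ p ⊞ q ⊞ r(q, m) ⊞ s(t(k, q, m)))))

Answer: no — s(s(k ⊞ m ⊞ q ⊞ r(p ⊞ q ⊞ s(m) ⊞ t(k ⊞ p, k, k ⊞ m ⊞ p ⊞ q), p) ⊞ r(r(k ⊞ p ⊞ q, t(m, m, p)) ⊞ s(k ⊞ m ⊞ q), r(m ⊞ q ⊞ r(p, q), t(r(q, m), m ⊞ p, s(m)))) ⊞ s(m ⊞ p ⊞ q ⊞ r(q, m) ⊞ s(t(k, q, m))))) vs s(s(k ⊞ m ⊞ q ⊞ r(p ⊞ q ⊞ s(m) ⊞ t(k ⊞ p, k, k ⊞ m ⊞ p ⊞ q), p) ⊞ r(r(k ⊞ p ⊞ q, t(m, m, p)) ⊞ s(k ⊞ m ⊞ q), r(m ⊞ q ⊞ r(p, q), t(m ⊞ p, r(q, m), s(m)))) ⊞ s(m ⊞ p ⊞ q ⊞ r(q, m) ⊞ s(t(k, q, m)))))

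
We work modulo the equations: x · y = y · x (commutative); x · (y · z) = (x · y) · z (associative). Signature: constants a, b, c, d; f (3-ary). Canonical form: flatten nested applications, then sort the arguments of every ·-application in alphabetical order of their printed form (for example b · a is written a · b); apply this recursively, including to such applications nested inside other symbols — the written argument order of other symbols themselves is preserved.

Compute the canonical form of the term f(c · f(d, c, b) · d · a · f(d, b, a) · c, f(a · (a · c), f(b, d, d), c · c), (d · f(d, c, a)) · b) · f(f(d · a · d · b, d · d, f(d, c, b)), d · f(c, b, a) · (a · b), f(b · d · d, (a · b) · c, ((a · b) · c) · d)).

Answer: f(a · c · c · d · f(d, b, a) · f(d, c, b), f(a · a · c, f(b, d, d), c · c), b · d · f(d, c, a)) · f(f(a · b · d · d, d · d, f(d, c, b)), a · b · d · f(c, b, a), f(b · d · d, a · b · c, a · b · c · d))

Derivation:
Canonicalize subterm:  f(c · f(d, c, b) · d · a · f(d, b, a) · c, f(a · (a · c), f(b, d, d), c · c), (d · f(d, c, a)) · b)  →  f(a · c · c · d · f(d, b, a) · f(d, c, b), f(a · a · c, f(b, d, d), c · c), b · d · f(d, c, a))
Inside:  f(f(d · a · d · b, d · d, f(d, c, b)), d · f(c, b, a) · (a · b), f(b · d · d, (a · b) · c, ((a · b) · c) · d))  →  f(f(a · b · d · d, d · d, f(d, c, b)), a · b · d · f(c, b, a), f(b · d · d, a · b · c, a · b · c · d))
Sort arguments:  f(a · c · c · d · f(d, b, a) · f(d, c, b), f(a · a · c, f(b, d, d), c · c), b · d · f(d, c, a)) · f(f(a · b · d · d, d · d, f(d, c, b)), a · b · d · f(c, b, a), f(b · d · d, a · b · c, a · b · c · d))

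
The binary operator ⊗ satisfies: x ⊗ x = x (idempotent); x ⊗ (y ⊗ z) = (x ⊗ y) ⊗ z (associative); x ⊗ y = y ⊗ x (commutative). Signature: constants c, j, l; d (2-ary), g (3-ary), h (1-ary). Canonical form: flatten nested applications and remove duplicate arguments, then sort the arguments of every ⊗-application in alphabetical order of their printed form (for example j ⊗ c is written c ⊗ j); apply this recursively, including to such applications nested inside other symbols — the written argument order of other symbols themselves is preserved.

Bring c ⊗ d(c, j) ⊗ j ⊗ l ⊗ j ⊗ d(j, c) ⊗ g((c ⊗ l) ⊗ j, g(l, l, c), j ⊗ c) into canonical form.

Answer: c ⊗ d(c, j) ⊗ d(j, c) ⊗ g(c ⊗ j ⊗ l, g(l, l, c), c ⊗ j) ⊗ j ⊗ l

Derivation:
Simplify inside:  g((c ⊗ l) ⊗ j, g(l, l, c), j ⊗ c)  →  g(c ⊗ j ⊗ l, g(l, l, c), c ⊗ j)
Idempotence:  drop duplicate j
Order the arguments:  c ⊗ d(c, j) ⊗ d(j, c) ⊗ g(c ⊗ j ⊗ l, g(l, l, c), c ⊗ j) ⊗ j ⊗ l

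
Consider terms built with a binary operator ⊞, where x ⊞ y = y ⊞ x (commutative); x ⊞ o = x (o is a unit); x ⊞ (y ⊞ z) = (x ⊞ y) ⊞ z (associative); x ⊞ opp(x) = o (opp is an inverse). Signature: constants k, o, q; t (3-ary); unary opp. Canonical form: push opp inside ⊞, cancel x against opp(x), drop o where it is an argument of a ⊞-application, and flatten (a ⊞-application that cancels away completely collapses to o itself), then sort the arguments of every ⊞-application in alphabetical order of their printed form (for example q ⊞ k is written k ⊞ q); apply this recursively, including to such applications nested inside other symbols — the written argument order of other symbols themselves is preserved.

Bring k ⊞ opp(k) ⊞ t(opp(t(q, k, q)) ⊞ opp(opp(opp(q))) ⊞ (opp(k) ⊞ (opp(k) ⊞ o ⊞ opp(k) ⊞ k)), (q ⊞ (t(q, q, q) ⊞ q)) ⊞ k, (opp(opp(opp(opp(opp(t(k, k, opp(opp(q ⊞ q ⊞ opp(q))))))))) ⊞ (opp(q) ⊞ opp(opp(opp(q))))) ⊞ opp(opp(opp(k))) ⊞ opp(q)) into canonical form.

Push opp inside:  distribute opp over ⊞ and collapse double opp
Cancel:  k cancels
Combine occurrences:  t(opp(k) ⊞ opp(k) ⊞ opp(q) ⊞ opp(t(q, k, q)), k ⊞ q ⊞ q ⊞ t(q, q, q), opp(k) ⊞ opp(q) ⊞ opp(q) ⊞ opp(q) ⊞ opp(t(k, k, q)))

Answer: t(opp(k) ⊞ opp(k) ⊞ opp(q) ⊞ opp(t(q, k, q)), k ⊞ q ⊞ q ⊞ t(q, q, q), opp(k) ⊞ opp(q) ⊞ opp(q) ⊞ opp(q) ⊞ opp(t(k, k, q)))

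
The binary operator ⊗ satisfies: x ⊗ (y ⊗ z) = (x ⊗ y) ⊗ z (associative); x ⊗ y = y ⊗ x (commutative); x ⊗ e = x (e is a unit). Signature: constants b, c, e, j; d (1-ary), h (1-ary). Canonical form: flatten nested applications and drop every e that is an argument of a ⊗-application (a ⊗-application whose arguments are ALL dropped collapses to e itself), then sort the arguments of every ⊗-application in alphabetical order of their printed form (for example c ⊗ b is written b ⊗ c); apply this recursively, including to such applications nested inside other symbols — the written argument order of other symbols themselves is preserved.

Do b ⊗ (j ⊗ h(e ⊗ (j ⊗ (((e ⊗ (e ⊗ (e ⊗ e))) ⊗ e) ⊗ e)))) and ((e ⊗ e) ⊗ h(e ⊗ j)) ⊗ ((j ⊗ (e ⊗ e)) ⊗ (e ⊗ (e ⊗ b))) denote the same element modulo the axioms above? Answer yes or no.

Answer: yes — both canonical forms are b ⊗ h(j) ⊗ j

Derivation:
Left:  b ⊗ (j ⊗ h(e ⊗ (j ⊗ (((e ⊗ (e ⊗ (e ⊗ e))) ⊗ e) ⊗ e))))
  Merge nested applications:  b ⊗ j ⊗ h(e ⊗ (j ⊗ (((e ⊗ (e ⊗ (e ⊗ e))) ⊗ e) ⊗ e)))
  Simplify inside:  h(e ⊗ (j ⊗ (((e ⊗ (e ⊗ (e ⊗ e))) ⊗ e) ⊗ e)))  →  h(j)
  Sort:  b ⊗ h(j) ⊗ j
Right:  ((e ⊗ e) ⊗ h(e ⊗ j)) ⊗ ((j ⊗ (e ⊗ e)) ⊗ (e ⊗ (e ⊗ b)))
  Merge nested applications:  e ⊗ e ⊗ h(e ⊗ j) ⊗ j ⊗ e ⊗ e ⊗ e ⊗ e ⊗ b
  Inside:  h(e ⊗ j)  →  h(j)
  Drop the unit:  drop e (×6)
  Sort:  b ⊗ h(j) ⊗ j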